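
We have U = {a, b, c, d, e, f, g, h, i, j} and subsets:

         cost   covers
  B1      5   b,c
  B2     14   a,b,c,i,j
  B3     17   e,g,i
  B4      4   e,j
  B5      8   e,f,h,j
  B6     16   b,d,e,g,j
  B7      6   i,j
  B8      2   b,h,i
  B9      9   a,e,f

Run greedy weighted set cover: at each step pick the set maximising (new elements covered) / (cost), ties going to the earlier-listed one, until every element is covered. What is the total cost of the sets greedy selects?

36

Pick 1: B8 adds 3 new (b, h, i) at cost 2 (ratio 3/2).
Pick 2: B4 adds 2 new (e, j) at cost 4 (ratio 2/4).
Pick 3: B9 adds 2 new (a, f) at cost 9 (ratio 2/9).
Pick 4: B1 adds 1 new (c) at cost 5 (ratio 1/5).
Pick 5: B6 adds 2 new (d, g) at cost 16 (ratio 2/16).
Greedy total cost: 2 + 4 + 9 + 5 + 16 = 36. (The true optimum is 32, so greedy overshoots here.)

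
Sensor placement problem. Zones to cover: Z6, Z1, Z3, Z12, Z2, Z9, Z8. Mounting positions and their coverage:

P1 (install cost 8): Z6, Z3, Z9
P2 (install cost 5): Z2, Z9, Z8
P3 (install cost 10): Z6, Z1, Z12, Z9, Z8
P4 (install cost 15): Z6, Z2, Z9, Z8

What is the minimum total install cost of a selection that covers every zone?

23

P1, P2, P3 cover every zone at install cost 8 + 5 + 10 = 23.
Any cover uses at least 3 sensor positions; among all covering selections none totals below 23.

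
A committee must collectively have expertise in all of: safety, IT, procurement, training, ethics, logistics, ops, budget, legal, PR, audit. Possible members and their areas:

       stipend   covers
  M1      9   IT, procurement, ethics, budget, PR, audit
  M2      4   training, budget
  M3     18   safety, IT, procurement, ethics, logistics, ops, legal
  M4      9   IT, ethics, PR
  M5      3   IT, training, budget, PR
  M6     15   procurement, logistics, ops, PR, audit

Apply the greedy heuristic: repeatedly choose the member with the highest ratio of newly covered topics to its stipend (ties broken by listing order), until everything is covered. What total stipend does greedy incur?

Pick 1: M5 adds 4 new (IT, training, budget, PR) at stipend 3 (ratio 4/3).
Pick 2: M1 adds 3 new (procurement, ethics, audit) at stipend 9 (ratio 3/9).
Pick 3: M3 adds 4 new (safety, logistics, ops, legal) at stipend 18 (ratio 4/18).
Greedy total stipend: 3 + 9 + 18 = 30.

30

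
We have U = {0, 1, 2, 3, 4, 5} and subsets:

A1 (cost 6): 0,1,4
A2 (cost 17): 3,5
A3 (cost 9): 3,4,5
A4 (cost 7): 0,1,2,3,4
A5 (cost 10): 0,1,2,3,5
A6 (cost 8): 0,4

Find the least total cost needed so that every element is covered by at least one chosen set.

A1, A5 cover every element at cost 6 + 10 = 16.
Any cover uses at least 2 sets; among all covering selections none totals below 16.

16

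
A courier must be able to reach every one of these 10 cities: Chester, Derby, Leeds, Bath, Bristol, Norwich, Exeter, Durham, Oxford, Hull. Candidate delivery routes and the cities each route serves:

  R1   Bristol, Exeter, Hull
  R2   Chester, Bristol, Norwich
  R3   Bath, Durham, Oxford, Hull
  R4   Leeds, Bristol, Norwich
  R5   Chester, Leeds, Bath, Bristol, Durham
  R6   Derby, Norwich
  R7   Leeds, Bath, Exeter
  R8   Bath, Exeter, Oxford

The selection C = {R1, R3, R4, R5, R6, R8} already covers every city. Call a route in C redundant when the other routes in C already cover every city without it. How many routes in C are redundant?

Drop R1: the rest still cover every city — redundant.
Drop R3: the rest still cover every city — redundant.
Drop R4: the rest still cover every city — redundant.
Drop R5: Chester uncovered — not redundant.
Drop R6: Derby uncovered — not redundant.
Drop R8: the rest still cover every city — redundant.
4 redundant: R1, R3, R4, R8.

4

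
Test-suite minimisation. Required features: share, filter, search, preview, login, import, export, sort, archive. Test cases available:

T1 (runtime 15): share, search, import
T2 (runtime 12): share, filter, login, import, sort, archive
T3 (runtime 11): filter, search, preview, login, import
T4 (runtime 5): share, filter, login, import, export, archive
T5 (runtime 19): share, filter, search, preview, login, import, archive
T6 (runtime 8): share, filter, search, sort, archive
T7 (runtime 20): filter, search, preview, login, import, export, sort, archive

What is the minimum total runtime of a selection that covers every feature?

24

T3, T4, T6 cover every feature at runtime 11 + 5 + 8 = 24.
Any cover uses at least 2 test cases; among all covering selections none totals below 24.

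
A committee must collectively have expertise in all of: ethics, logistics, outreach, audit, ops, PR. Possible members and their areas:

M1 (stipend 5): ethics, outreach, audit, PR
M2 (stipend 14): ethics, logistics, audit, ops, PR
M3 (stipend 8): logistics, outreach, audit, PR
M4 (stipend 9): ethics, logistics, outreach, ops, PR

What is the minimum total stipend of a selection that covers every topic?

M1, M4 cover every topic at stipend 5 + 9 = 14.
Any cover uses at least 2 members; among all covering selections none totals below 14.

14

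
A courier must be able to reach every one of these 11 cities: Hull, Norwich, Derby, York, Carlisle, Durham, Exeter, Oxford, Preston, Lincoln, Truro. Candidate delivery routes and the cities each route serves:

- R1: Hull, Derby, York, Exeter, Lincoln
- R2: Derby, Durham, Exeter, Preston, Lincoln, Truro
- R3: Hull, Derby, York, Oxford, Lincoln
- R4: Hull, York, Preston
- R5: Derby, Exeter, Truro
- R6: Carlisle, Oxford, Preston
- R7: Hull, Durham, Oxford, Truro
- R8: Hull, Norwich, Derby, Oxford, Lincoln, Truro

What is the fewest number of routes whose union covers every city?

4

R1, R2, R6, R8 together cover {Hull, Norwich, Derby, York, Carlisle, Durham, Exeter, Oxford, Preston, Lincoln, Truro} — every city.
No 3 of the 8 routes cover everything (all 56 triples fall short), so 4 is minimum.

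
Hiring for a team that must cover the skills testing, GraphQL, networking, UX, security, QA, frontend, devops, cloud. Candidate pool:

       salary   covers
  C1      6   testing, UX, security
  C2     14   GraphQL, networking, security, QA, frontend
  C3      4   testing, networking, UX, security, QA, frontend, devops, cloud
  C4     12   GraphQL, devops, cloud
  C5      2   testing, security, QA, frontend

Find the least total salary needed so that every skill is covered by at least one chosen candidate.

16

C3, C4 cover every skill at salary 4 + 12 = 16.
Any cover uses at least 2 candidates; among all covering selections none totals below 16.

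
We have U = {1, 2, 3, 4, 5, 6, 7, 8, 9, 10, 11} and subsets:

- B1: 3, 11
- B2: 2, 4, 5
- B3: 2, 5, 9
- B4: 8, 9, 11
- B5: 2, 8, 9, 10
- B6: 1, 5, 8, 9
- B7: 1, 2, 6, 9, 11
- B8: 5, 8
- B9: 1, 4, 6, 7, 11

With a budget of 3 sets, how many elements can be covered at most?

Choosing B1, B5, B9 covers {1, 2, 3, 4, 6, 7, 8, 9, 10, 11} — 10 elements.
No choice of 3 sets does better; here 5 is left uncovered.

10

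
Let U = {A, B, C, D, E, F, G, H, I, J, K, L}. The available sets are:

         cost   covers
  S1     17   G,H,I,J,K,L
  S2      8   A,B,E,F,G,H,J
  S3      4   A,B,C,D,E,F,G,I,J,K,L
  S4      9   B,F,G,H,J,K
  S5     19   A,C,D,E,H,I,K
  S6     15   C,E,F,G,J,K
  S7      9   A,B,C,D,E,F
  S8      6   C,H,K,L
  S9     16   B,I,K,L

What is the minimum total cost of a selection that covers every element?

S3, S8 cover every element at cost 4 + 6 = 10.
Any cover uses at least 2 sets; among all covering selections none totals below 10.

10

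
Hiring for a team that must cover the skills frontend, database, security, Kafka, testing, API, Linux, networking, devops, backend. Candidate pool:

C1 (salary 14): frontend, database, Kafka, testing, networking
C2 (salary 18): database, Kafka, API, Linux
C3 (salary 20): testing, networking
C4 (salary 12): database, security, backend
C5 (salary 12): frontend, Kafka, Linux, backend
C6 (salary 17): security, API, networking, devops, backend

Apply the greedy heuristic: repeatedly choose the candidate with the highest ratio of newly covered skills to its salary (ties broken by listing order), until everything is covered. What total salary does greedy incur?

Pick 1: C1 adds 5 new (frontend, database, Kafka, testing, networking) at salary 14 (ratio 5/14).
Pick 2: C6 adds 4 new (security, API, devops, backend) at salary 17 (ratio 4/17).
Pick 3: C5 adds 1 new (Linux) at salary 12 (ratio 1/12).
Greedy total salary: 14 + 17 + 12 = 43.

43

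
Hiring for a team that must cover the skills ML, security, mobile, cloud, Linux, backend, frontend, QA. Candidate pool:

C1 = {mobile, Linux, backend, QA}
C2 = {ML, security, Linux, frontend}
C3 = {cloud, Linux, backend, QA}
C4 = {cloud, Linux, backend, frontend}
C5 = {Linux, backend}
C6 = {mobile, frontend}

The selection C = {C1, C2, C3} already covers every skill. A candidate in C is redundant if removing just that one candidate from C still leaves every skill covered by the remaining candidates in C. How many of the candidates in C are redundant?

0

Drop C1: mobile uncovered — not redundant.
Drop C2: ML, security, frontend uncovered — not redundant.
Drop C3: cloud uncovered — not redundant.
None of the candidates in C is redundant.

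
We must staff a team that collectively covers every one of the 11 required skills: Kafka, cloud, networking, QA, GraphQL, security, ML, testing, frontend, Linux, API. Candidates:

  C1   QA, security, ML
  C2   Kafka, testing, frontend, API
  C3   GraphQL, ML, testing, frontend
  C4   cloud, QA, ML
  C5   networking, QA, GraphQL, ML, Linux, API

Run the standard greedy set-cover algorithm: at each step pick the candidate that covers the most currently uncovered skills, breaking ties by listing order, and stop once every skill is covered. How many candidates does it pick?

Pick 1: C5 covers 6 new skills (networking, QA, GraphQL, ML, Linux, API).
Pick 2: C2 covers 3 new skills (Kafka, testing, frontend).
Pick 3: C1 covers 1 new skills (security).
Pick 4: C4 covers 1 new skills (cloud).
Greedy uses 4 candidates.

4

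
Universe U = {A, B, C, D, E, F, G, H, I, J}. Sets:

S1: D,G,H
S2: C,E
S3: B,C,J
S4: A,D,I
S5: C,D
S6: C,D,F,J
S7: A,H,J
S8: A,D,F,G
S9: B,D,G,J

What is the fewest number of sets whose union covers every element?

5

S1, S2, S3, S4, S6 together cover {A, B, C, D, E, F, G, H, I, J} — every element.
No 4 of the 9 sets cover everything (all 126 size-4 selections fall short), so 5 is minimum.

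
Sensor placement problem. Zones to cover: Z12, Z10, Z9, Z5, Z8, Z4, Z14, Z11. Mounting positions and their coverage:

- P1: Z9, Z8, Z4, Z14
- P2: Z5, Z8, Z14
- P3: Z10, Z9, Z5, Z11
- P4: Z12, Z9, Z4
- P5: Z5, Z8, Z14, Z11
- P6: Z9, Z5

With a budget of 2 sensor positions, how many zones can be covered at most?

Choosing P1, P3 covers {Z10, Z9, Z5, Z8, Z4, Z14, Z11} — 7 zones.
No choice of 2 sensor positions does better; here Z12 is left uncovered.

7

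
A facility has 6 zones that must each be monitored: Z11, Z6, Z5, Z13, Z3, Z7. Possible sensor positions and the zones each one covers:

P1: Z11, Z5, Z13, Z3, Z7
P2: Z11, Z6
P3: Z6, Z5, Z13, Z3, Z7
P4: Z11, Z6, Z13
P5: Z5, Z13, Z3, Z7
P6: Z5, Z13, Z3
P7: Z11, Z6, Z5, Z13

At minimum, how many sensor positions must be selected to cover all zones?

2

P1, P2 together cover {Z11, Z6, Z5, Z13, Z3, Z7} — every zone.
No single sensor position contains all 6 zones, so 2 is optimal.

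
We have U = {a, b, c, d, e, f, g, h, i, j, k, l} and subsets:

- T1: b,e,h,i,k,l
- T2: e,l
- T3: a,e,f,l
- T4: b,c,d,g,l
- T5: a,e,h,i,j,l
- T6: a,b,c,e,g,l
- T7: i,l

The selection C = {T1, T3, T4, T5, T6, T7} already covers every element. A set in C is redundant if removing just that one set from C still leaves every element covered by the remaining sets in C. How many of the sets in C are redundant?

2

Drop T1: k uncovered — not redundant.
Drop T3: f uncovered — not redundant.
Drop T4: d uncovered — not redundant.
Drop T5: j uncovered — not redundant.
Drop T6: the rest still cover every element — redundant.
Drop T7: the rest still cover every element — redundant.
2 redundant: T6, T7.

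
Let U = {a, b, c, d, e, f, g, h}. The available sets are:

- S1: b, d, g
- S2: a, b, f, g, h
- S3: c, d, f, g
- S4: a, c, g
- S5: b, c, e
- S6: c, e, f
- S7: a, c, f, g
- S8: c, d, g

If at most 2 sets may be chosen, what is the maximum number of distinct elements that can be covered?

Choosing S2, S3 covers {a, b, c, d, f, g, h} — 7 elements.
No choice of 2 sets does better; here e is left uncovered.

7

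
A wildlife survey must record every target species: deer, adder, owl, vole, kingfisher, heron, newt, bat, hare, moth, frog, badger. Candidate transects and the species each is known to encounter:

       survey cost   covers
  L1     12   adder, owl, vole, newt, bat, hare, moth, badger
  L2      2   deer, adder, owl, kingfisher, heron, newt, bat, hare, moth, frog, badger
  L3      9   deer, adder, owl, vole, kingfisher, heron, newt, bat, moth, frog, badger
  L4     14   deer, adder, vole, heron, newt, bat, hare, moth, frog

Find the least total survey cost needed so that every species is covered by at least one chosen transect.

11

L2, L3 cover every species at survey cost 2 + 9 = 11.
Any cover uses at least 2 transects; among all covering selections none totals below 11.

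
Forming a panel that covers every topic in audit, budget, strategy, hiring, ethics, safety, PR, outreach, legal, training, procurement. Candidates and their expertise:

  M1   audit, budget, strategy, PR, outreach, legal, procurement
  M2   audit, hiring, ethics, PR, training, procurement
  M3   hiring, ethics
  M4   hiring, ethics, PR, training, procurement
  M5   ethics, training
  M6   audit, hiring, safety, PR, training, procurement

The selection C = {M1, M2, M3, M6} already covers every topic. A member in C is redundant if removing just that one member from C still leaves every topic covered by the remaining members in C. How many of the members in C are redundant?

2

Drop M1: budget, strategy, outreach, legal uncovered — not redundant.
Drop M2: the rest still cover every topic — redundant.
Drop M3: the rest still cover every topic — redundant.
Drop M6: safety uncovered — not redundant.
2 redundant: M2, M3.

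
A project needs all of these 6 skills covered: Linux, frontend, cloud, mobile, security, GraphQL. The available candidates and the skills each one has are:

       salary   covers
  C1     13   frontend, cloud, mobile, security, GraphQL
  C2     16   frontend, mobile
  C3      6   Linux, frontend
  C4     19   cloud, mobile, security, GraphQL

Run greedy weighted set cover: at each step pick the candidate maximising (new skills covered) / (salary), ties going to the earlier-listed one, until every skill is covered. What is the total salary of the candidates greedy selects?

19

Pick 1: C1 adds 5 new (frontend, cloud, mobile, security, GraphQL) at salary 13 (ratio 5/13).
Pick 2: C3 adds 1 new (Linux) at salary 6 (ratio 1/6).
Greedy total salary: 13 + 6 = 19.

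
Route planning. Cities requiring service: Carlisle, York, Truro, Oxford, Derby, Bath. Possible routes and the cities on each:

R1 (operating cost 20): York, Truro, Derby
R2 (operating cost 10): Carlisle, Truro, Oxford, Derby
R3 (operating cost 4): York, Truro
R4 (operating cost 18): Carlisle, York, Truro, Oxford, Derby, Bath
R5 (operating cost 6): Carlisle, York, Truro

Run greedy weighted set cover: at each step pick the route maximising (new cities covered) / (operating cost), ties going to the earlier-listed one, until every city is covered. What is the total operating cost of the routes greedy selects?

32

Pick 1: R3 adds 2 new (York, Truro) at operating cost 4 (ratio 2/4).
Pick 2: R2 adds 3 new (Carlisle, Oxford, Derby) at operating cost 10 (ratio 3/10).
Pick 3: R4 adds 1 new (Bath) at operating cost 18 (ratio 1/18).
Greedy total operating cost: 4 + 10 + 18 = 32. (The true optimum is 18, so greedy overshoots here.)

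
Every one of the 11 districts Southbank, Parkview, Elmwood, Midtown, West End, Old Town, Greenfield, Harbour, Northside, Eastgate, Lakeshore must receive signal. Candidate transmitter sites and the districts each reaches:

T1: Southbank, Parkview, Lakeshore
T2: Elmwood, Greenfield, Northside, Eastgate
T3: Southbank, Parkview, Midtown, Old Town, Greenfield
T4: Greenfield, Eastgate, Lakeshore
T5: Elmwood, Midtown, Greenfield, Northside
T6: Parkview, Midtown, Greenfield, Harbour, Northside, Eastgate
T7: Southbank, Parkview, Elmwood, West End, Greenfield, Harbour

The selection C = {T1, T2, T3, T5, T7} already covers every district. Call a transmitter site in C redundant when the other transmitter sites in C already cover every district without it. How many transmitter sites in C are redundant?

1

Drop T1: Lakeshore uncovered — not redundant.
Drop T2: Eastgate uncovered — not redundant.
Drop T3: Old Town uncovered — not redundant.
Drop T5: the rest still cover every district — redundant.
Drop T7: West End, Harbour uncovered — not redundant.
1 redundant: T5.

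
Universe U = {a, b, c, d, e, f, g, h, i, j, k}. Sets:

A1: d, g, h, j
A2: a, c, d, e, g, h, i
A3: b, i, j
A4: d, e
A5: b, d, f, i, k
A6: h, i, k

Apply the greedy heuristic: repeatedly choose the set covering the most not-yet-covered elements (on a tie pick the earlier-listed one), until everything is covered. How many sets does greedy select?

Pick 1: A2 covers 7 new elements (a, c, d, e, g, h, i).
Pick 2: A5 covers 3 new elements (b, f, k).
Pick 3: A1 covers 1 new elements (j).
Greedy uses 3 sets.

3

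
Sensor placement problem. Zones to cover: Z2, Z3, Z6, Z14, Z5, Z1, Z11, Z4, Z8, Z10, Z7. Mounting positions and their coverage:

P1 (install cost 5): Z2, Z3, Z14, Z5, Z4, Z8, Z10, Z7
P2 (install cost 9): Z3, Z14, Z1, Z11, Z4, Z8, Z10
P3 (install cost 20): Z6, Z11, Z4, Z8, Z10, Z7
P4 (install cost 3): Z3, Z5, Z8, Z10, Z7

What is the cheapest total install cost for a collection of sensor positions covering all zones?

P1, P2, P3 cover every zone at install cost 5 + 9 + 20 = 34.
Any cover uses at least 3 sensor positions; among all covering selections none totals below 34.

34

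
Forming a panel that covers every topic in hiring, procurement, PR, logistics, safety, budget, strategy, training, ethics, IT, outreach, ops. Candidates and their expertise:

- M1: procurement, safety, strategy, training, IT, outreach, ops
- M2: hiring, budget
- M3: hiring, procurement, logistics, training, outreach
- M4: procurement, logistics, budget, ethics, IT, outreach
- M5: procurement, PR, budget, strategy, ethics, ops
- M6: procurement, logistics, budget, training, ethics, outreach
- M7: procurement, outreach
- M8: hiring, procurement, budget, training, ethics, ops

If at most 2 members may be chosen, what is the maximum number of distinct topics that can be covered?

10

Choosing M1, M4 covers {procurement, logistics, safety, budget, strategy, training, ethics, IT, outreach, ops} — 10 topics.
No choice of 2 members does better; here hiring, PR are left uncovered.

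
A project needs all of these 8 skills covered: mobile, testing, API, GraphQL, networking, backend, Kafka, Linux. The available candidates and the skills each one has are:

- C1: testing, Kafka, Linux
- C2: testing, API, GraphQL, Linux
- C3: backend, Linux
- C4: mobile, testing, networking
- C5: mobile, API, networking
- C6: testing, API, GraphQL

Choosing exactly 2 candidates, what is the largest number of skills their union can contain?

6

Choosing C1, C5 covers {mobile, testing, API, networking, Kafka, Linux} — 6 skills.
No choice of 2 candidates does better; here GraphQL, backend are left uncovered.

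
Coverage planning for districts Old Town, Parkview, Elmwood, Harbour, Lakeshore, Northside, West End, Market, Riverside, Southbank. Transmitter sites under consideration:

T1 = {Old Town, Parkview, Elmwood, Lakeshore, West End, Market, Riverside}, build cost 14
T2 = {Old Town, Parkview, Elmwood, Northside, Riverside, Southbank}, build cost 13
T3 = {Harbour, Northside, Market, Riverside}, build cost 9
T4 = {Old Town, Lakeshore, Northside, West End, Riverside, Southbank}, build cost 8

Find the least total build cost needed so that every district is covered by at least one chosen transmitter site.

T2, T3, T4 cover every district at build cost 13 + 9 + 8 = 30.
Any cover uses at least 3 transmitter sites; among all covering selections none totals below 30.

30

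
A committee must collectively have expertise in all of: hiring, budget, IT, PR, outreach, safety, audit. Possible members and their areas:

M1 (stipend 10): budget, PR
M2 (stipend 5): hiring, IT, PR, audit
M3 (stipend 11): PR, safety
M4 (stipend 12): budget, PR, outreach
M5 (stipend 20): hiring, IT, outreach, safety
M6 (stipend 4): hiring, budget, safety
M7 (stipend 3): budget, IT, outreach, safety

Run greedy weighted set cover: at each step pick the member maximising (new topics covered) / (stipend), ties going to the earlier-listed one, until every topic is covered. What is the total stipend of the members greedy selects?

Pick 1: M7 adds 4 new (budget, IT, outreach, safety) at stipend 3 (ratio 4/3).
Pick 2: M2 adds 3 new (hiring, PR, audit) at stipend 5 (ratio 3/5).
Greedy total stipend: 3 + 5 = 8.

8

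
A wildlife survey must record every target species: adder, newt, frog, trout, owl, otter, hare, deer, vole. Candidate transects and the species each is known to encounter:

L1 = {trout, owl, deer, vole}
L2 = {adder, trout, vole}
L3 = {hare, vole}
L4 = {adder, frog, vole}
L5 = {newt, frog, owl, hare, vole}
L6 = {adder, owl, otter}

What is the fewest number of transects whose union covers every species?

3

L1, L5, L6 together cover {adder, newt, frog, trout, owl, otter, hare, deer, vole} — every species.
No 2 of the 6 transects cover everything (all 15 pairs fall short), so 3 is minimum.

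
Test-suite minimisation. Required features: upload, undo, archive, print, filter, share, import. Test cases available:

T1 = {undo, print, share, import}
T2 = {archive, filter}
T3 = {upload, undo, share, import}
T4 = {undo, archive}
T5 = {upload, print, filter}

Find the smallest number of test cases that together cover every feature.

T1, T2, T3 together cover {upload, undo, archive, print, filter, share, import} — every feature.
No 2 of the 5 test cases cover everything (all 10 pairs fall short), so 3 is minimum.

3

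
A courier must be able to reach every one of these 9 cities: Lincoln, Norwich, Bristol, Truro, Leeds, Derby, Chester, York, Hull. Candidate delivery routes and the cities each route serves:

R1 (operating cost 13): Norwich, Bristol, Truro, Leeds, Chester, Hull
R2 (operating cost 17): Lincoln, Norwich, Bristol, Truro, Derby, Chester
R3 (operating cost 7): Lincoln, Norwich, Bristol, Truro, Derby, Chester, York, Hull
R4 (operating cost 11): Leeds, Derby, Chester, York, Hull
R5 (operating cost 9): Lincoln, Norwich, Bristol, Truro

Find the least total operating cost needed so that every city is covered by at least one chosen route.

18

R3, R4 cover every city at operating cost 7 + 11 = 18.
Any cover uses at least 2 routes; among all covering selections none totals below 18.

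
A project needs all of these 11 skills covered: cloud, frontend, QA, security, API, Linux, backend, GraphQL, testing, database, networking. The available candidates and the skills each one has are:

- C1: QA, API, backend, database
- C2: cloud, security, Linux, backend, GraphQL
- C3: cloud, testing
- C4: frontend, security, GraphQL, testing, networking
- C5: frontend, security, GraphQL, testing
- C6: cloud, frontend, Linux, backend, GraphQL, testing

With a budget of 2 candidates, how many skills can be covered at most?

Choosing C1, C4 covers {frontend, QA, security, API, backend, GraphQL, testing, database, networking} — 9 skills.
No choice of 2 candidates does better; here cloud, Linux are left uncovered.

9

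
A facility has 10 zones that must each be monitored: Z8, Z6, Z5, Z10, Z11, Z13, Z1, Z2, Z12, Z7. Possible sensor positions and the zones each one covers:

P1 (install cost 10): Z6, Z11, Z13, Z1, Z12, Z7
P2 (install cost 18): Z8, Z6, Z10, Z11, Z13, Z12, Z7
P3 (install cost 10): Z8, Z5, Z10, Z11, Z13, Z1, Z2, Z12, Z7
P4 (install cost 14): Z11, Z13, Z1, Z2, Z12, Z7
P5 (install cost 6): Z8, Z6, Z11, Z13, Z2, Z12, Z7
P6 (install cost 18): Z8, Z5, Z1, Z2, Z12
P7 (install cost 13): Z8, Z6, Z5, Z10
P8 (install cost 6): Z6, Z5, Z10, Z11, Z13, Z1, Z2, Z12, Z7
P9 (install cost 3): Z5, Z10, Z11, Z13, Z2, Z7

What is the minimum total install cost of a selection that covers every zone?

P5, P8 cover every zone at install cost 6 + 6 = 12.
Any cover uses at least 2 sensor positions; among all covering selections none totals below 12.
Greedy by coverage-per-install cost would pick P9, P5, P8 for 15 — worse than the optimum 12.

12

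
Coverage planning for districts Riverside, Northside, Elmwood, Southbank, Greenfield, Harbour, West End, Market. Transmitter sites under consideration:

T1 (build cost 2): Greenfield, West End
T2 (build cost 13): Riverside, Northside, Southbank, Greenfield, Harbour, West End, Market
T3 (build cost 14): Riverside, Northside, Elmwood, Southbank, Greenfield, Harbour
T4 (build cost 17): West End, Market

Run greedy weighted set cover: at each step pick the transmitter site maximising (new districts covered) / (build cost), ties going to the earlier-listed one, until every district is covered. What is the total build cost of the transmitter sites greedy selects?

29

Pick 1: T1 adds 2 new (Greenfield, West End) at build cost 2 (ratio 2/2).
Pick 2: T2 adds 5 new (Riverside, Northside, Southbank, Harbour, Market) at build cost 13 (ratio 5/13).
Pick 3: T3 adds 1 new (Elmwood) at build cost 14 (ratio 1/14).
Greedy total build cost: 2 + 13 + 14 = 29. (The true optimum is 27, so greedy overshoots here.)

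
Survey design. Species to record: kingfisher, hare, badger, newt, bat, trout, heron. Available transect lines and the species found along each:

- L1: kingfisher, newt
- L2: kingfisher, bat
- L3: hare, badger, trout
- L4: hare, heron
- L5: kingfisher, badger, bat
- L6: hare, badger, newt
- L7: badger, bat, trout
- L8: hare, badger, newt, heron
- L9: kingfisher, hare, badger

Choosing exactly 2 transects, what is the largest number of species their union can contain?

Choosing L2, L8 covers {kingfisher, hare, badger, newt, bat, heron} — 6 species.
No choice of 2 transects does better; here trout is left uncovered.

6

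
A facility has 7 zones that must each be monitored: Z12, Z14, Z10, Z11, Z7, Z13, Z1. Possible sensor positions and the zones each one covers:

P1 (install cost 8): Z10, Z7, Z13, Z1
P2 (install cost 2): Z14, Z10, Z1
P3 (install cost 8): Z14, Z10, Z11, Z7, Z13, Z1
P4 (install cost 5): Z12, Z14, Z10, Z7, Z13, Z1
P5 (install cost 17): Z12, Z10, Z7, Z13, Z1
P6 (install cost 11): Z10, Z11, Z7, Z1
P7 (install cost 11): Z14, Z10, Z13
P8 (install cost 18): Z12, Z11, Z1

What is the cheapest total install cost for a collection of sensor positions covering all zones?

13

P3, P4 cover every zone at install cost 8 + 5 = 13.
Any cover uses at least 2 sensor positions; among all covering selections none totals below 13.
Greedy by coverage-per-install cost would pick P2, P4, P3 for 15 — worse than the optimum 13.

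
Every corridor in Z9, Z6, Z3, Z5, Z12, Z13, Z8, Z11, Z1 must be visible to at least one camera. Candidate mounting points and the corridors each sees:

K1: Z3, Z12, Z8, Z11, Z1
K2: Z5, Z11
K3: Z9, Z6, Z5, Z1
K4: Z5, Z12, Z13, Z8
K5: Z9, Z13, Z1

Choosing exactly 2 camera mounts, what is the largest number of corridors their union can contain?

8

Choosing K1, K3 covers {Z9, Z6, Z3, Z5, Z12, Z8, Z11, Z1} — 8 corridors.
No choice of 2 camera mounts does better; here Z13 is left uncovered.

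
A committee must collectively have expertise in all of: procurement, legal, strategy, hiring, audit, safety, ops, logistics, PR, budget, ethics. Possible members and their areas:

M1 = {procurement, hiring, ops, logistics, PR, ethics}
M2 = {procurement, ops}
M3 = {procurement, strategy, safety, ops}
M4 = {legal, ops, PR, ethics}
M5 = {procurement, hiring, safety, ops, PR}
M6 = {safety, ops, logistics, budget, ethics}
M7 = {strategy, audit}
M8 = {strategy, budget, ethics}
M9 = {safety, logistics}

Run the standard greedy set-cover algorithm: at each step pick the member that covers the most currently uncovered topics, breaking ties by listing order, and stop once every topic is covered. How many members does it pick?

Pick 1: M1 covers 6 new topics (procurement, hiring, ops, logistics, PR, ethics).
Pick 2: M3 covers 2 new topics (strategy, safety).
Pick 3: M4 covers 1 new topics (legal).
Pick 4: M6 covers 1 new topics (budget).
Pick 5: M7 covers 1 new topics (audit).
Greedy uses 5 members. (The true minimum is 4.)

5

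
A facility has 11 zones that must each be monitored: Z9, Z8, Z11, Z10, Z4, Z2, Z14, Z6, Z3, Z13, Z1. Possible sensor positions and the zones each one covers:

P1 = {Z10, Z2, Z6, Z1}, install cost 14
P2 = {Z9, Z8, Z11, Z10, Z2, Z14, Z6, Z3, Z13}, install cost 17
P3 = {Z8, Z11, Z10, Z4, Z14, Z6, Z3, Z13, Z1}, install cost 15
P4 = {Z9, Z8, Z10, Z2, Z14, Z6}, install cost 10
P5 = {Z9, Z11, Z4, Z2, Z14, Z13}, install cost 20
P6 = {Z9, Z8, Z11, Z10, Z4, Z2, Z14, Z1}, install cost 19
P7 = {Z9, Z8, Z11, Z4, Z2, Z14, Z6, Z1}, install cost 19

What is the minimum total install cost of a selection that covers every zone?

P3, P4 cover every zone at install cost 15 + 10 = 25.
Any cover uses at least 2 sensor positions; among all covering selections none totals below 25.

25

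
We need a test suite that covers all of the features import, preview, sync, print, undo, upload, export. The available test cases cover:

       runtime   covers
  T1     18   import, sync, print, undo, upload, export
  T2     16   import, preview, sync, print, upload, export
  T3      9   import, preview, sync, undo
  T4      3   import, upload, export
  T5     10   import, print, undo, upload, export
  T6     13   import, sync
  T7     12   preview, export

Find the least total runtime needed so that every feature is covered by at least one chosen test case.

T3, T5 cover every feature at runtime 9 + 10 = 19.
Any cover uses at least 2 test cases; among all covering selections none totals below 19.
Greedy by coverage-per-runtime would pick T4, T3, T5 for 22 — worse than the optimum 19.

19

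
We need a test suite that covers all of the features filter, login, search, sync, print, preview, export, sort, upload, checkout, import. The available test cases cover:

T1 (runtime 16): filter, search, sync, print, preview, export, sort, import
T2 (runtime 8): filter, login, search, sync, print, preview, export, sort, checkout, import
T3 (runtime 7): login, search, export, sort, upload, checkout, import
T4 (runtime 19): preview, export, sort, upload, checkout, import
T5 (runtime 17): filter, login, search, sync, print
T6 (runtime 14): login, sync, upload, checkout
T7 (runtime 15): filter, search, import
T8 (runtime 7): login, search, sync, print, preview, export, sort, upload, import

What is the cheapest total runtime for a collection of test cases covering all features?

15

T2, T3 cover every feature at runtime 8 + 7 = 15.
Any cover uses at least 2 test cases; among all covering selections none totals below 15.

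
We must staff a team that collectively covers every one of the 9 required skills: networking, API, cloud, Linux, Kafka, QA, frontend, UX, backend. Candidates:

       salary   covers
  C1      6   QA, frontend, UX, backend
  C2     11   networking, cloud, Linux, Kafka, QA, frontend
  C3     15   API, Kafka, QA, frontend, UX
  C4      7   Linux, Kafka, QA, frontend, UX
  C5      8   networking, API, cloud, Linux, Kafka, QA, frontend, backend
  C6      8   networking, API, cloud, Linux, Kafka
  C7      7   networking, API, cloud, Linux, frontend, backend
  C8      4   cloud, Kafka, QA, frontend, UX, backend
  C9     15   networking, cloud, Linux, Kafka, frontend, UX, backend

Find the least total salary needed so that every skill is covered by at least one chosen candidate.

C7, C8 cover every skill at salary 7 + 4 = 11.
Any cover uses at least 2 candidates; among all covering selections none totals below 11.

11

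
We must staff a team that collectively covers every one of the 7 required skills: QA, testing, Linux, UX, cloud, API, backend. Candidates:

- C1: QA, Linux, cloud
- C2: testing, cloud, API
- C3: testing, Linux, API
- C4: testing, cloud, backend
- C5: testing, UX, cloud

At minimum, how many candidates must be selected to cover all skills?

4

C1, C2, C4, C5 together cover {QA, testing, Linux, UX, cloud, API, backend} — every skill.
No 3 of the 5 candidates cover everything (all 10 triples fall short), so 4 is minimum.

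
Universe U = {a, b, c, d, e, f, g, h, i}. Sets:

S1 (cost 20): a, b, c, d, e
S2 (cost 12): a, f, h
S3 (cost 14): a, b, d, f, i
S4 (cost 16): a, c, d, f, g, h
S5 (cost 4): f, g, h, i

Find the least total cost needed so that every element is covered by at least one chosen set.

S1, S5 cover every element at cost 20 + 4 = 24.
Any cover uses at least 2 sets; among all covering selections none totals below 24.

24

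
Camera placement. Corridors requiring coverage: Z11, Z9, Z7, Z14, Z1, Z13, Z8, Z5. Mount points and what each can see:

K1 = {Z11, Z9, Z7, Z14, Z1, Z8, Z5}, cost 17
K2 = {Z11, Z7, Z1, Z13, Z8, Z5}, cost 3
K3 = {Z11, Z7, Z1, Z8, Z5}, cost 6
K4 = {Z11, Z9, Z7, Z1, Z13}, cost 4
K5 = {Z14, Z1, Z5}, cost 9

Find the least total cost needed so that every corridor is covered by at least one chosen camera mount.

K2, K4, K5 cover every corridor at cost 3 + 4 + 9 = 16.
Any cover uses at least 2 camera mounts; among all covering selections none totals below 16.

16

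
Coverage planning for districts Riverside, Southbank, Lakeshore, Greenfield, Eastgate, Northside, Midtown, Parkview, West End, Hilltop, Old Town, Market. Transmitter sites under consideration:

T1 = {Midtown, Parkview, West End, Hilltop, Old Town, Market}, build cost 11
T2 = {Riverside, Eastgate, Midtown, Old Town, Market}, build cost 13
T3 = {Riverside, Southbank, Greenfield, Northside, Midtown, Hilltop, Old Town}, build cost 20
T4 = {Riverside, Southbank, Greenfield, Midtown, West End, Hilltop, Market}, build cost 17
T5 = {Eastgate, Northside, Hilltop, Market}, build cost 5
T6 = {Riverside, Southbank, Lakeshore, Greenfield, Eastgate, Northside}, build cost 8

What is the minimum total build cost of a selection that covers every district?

19

T1, T6 cover every district at build cost 11 + 8 = 19.
Any cover uses at least 2 transmitter sites; among all covering selections none totals below 19.
Greedy by coverage-per-build cost would pick T5, T6, T1 for 24 — worse than the optimum 19.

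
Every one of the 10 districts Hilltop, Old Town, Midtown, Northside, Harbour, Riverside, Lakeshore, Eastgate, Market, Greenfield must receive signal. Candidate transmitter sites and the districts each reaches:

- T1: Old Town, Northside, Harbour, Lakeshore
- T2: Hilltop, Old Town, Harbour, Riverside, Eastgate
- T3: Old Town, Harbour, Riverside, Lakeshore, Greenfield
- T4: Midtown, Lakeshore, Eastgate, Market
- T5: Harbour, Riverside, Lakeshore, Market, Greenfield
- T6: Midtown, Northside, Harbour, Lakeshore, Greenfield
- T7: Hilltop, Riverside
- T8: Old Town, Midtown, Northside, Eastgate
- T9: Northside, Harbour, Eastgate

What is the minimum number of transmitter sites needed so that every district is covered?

3

T2, T4, T6 together cover {Hilltop, Old Town, Midtown, Northside, Harbour, Riverside, Lakeshore, Eastgate, Market, Greenfield} — every district.
No 2 of the 9 transmitter sites cover everything (all 36 pairs fall short), so 3 is minimum.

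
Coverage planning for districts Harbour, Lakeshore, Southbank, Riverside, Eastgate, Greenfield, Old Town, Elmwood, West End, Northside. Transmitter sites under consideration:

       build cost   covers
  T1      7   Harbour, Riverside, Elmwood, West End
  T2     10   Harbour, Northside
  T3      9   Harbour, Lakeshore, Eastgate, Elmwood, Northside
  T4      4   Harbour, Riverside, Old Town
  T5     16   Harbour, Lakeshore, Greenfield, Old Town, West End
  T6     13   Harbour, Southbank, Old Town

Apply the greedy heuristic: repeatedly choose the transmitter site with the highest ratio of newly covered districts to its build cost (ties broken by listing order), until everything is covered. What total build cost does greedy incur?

49

Pick 1: T4 adds 3 new (Harbour, Riverside, Old Town) at build cost 4 (ratio 3/4).
Pick 2: T3 adds 4 new (Lakeshore, Eastgate, Elmwood, Northside) at build cost 9 (ratio 4/9).
Pick 3: T1 adds 1 new (West End) at build cost 7 (ratio 1/7).
Pick 4: T6 adds 1 new (Southbank) at build cost 13 (ratio 1/13).
Pick 5: T5 adds 1 new (Greenfield) at build cost 16 (ratio 1/16).
Greedy total build cost: 4 + 9 + 7 + 13 + 16 = 49. (The true optimum is 42, so greedy overshoots here.)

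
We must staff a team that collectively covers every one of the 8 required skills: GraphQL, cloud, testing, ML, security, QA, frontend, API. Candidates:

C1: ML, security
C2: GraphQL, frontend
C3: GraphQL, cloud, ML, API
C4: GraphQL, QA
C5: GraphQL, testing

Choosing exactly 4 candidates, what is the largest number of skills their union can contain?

7

Choosing C1, C2, C3, C4 covers {GraphQL, cloud, ML, security, QA, frontend, API} — 7 skills.
No choice of 4 candidates does better; here testing is left uncovered.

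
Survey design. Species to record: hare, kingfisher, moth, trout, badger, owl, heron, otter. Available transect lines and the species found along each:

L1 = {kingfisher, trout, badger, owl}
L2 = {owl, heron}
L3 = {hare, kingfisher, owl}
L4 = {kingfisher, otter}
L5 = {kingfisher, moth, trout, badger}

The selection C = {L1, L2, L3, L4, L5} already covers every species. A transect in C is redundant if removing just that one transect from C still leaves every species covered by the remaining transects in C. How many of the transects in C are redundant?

1

Drop L1: the rest still cover every species — redundant.
Drop L2: heron uncovered — not redundant.
Drop L3: hare uncovered — not redundant.
Drop L4: otter uncovered — not redundant.
Drop L5: moth uncovered — not redundant.
1 redundant: L1.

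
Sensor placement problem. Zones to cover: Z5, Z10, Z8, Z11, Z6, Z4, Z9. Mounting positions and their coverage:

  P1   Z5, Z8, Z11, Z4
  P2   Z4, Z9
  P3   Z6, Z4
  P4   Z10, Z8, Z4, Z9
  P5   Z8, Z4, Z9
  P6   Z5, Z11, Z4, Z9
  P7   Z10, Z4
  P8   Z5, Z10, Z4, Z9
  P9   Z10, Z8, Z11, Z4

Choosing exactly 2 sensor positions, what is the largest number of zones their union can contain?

Choosing P1, P4 covers {Z5, Z10, Z8, Z11, Z4, Z9} — 6 zones.
No choice of 2 sensor positions does better; here Z6 is left uncovered.

6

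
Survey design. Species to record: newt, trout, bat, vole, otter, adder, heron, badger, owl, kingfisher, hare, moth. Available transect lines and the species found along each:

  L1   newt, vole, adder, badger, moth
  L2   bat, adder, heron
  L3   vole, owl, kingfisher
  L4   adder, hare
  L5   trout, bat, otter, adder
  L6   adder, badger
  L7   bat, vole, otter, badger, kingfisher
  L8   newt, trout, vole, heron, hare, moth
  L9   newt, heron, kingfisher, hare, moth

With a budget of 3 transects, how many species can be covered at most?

11

Choosing L1, L5, L9 covers {newt, trout, bat, vole, otter, adder, heron, badger, kingfisher, hare, moth} — 11 species.
No choice of 3 transects does better; here owl is left uncovered.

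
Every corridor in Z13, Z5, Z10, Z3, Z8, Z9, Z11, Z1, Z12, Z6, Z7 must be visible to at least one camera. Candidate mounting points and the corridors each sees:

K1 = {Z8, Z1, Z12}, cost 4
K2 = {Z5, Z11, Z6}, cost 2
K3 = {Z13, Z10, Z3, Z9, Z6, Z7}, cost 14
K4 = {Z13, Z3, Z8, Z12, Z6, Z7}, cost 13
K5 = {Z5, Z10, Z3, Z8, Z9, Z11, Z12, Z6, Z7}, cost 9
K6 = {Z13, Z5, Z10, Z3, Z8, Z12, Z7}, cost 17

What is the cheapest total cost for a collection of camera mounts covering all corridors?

K1, K2, K3 cover every corridor at cost 4 + 2 + 14 = 20.
Any cover uses at least 3 camera mounts; among all covering selections none totals below 20.
Greedy by coverage-per-cost would pick K2, K1, K5, K4 for 28 — worse than the optimum 20.

20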